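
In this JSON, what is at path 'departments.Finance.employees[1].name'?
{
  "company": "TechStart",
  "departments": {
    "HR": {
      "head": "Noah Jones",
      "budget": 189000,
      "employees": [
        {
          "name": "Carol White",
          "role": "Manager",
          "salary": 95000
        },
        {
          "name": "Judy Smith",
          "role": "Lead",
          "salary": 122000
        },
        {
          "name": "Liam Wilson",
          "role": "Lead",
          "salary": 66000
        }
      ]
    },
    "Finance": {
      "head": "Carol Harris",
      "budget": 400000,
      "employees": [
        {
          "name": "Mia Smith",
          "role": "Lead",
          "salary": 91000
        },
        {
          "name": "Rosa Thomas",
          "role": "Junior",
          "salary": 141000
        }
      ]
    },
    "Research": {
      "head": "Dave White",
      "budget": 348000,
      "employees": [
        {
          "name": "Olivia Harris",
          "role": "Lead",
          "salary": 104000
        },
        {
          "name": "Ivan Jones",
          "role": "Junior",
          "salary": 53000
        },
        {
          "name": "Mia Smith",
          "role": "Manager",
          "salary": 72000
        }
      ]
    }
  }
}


Path: departments.Finance.employees[1].name

Navigate:
  -> departments
  -> Finance
  -> employees[1].name = 'Rosa Thomas'

Rosa Thomas


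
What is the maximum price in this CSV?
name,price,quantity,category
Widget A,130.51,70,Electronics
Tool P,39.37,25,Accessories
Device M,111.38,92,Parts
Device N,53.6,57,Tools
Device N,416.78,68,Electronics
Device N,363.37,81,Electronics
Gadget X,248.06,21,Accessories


Computing maximum price:
Values: [130.51, 39.37, 111.38, 53.6, 416.78, 363.37, 248.06]
Max = 416.78

416.78


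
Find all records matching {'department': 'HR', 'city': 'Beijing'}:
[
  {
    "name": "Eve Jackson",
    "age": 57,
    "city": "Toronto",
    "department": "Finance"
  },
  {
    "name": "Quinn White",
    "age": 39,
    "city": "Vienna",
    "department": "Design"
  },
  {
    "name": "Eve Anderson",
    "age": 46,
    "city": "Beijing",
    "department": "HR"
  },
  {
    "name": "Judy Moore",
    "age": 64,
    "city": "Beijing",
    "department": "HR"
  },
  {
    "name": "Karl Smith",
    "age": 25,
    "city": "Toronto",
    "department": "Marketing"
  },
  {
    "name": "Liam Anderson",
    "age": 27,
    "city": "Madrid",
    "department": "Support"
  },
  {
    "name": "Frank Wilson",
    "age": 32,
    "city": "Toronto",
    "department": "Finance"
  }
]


Search criteria: {'department': 'HR', 'city': 'Beijing'}

Checking 7 records:
  Eve Jackson: {department: Finance, city: Toronto}
  Quinn White: {department: Design, city: Vienna}
  Eve Anderson: {department: HR, city: Beijing} <-- MATCH
  Judy Moore: {department: HR, city: Beijing} <-- MATCH
  Karl Smith: {department: Marketing, city: Toronto}
  Liam Anderson: {department: Support, city: Madrid}
  Frank Wilson: {department: Finance, city: Toronto}

Matches: ["Eve Anderson", "Judy Moore"]

["Eve Anderson", "Judy Moore"]


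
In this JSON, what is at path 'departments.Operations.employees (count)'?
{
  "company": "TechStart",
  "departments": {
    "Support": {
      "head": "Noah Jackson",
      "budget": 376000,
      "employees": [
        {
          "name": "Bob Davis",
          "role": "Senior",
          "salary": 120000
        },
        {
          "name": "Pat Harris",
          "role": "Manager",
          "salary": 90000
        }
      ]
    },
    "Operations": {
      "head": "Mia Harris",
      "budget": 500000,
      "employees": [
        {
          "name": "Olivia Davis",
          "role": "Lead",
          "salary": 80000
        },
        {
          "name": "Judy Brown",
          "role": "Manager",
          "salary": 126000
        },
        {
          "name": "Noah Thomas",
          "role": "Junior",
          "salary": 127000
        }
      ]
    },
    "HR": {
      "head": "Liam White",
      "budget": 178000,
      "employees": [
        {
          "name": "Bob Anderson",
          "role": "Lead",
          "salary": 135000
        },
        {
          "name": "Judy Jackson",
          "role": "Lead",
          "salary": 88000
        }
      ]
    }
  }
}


Path: departments.Operations.employees (count)

Navigate:
  -> departments
  -> Operations
  -> employees (array, length 3)

3


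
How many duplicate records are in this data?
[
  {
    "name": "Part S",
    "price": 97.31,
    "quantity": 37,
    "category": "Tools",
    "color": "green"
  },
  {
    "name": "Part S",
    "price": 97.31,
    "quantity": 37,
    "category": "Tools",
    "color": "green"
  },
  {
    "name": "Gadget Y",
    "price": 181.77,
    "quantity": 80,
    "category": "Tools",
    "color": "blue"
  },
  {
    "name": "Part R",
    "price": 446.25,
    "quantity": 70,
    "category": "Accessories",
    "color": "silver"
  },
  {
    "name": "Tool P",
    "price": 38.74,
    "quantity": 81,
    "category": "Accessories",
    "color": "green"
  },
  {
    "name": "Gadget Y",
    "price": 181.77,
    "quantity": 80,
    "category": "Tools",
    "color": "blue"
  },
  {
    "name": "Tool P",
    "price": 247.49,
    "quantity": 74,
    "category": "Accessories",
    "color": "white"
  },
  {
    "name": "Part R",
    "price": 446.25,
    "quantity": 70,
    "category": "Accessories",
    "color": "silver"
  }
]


Checking 8 records for duplicates:

  Row 1: Part S ($97.31, qty 37)
  Row 2: Part S ($97.31, qty 37) <-- DUPLICATE
  Row 3: Gadget Y ($181.77, qty 80)
  Row 4: Part R ($446.25, qty 70)
  Row 5: Tool P ($38.74, qty 81)
  Row 6: Gadget Y ($181.77, qty 80) <-- DUPLICATE
  Row 7: Tool P ($247.49, qty 74)
  Row 8: Part R ($446.25, qty 70) <-- DUPLICATE

Duplicates found: 3
Unique records: 5

3 duplicates, 5 unique


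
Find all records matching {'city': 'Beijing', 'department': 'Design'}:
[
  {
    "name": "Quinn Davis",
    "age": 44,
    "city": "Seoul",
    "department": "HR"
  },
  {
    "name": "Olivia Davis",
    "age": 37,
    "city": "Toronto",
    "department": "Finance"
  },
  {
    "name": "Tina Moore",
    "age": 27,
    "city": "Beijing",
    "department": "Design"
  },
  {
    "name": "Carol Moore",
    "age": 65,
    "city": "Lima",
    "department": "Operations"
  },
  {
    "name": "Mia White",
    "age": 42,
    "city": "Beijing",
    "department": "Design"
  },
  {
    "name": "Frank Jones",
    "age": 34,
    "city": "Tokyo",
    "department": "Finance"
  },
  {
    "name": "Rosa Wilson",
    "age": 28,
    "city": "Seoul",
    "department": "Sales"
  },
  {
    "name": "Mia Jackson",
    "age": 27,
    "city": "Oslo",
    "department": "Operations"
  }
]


Search criteria: {'city': 'Beijing', 'department': 'Design'}

Checking 8 records:
  Quinn Davis: {city: Seoul, department: HR}
  Olivia Davis: {city: Toronto, department: Finance}
  Tina Moore: {city: Beijing, department: Design} <-- MATCH
  Carol Moore: {city: Lima, department: Operations}
  Mia White: {city: Beijing, department: Design} <-- MATCH
  Frank Jones: {city: Tokyo, department: Finance}
  Rosa Wilson: {city: Seoul, department: Sales}
  Mia Jackson: {city: Oslo, department: Operations}

Matches: ["Tina Moore", "Mia White"]

["Tina Moore", "Mia White"]


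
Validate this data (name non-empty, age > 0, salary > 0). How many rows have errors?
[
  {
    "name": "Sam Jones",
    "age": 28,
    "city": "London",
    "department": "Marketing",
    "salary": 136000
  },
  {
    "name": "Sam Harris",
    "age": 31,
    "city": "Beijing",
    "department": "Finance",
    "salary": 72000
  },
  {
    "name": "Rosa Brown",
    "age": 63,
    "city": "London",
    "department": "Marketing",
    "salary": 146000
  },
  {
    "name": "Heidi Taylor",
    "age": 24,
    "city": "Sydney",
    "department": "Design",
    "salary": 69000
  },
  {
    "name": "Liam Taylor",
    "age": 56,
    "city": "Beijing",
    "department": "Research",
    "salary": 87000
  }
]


Validating 5 records:
Rules: name non-empty, age > 0, salary > 0

  Row 1 (Sam Jones): OK
  Row 2 (Sam Harris): OK
  Row 3 (Rosa Brown): OK
  Row 4 (Heidi Taylor): OK
  Row 5 (Liam Taylor): OK

Total errors: 0

0 errors


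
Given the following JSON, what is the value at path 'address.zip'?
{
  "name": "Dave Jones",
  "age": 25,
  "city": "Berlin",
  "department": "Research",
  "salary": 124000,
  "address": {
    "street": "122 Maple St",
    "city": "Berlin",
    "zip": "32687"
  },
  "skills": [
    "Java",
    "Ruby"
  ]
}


Query: address.zip
Path: address -> zip
Value: 32687

32687


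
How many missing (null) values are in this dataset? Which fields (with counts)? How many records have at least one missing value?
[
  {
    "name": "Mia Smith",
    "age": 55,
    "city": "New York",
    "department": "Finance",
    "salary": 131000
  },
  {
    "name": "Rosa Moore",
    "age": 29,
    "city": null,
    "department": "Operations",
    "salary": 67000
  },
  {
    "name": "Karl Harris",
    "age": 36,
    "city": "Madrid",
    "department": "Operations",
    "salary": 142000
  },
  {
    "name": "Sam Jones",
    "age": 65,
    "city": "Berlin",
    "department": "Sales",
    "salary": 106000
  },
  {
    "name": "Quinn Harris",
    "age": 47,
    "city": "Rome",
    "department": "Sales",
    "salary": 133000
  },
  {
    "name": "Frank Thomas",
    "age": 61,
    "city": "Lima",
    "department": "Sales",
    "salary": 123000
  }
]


Checking for missing (null) values in 6 records:

  Mia Smith: complete
  Rosa Moore: city
  Karl Harris: complete
  Sam Jones: complete
  Quinn Harris: complete
  Frank Thomas: complete

Per field:
  name: 0 missing
  age: 0 missing
  city: 1 missing
  department: 0 missing
  salary: 0 missing

Total missing values: 1
Records with any missing: 1

1 missing values (city: 1); 1 incomplete records


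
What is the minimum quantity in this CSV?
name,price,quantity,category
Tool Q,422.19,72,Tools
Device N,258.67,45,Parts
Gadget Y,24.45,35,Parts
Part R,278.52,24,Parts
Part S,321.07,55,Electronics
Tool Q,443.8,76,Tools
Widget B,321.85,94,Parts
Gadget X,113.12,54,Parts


Computing minimum quantity:
Values: [72, 45, 35, 24, 55, 76, 94, 54]
Min = 24

24


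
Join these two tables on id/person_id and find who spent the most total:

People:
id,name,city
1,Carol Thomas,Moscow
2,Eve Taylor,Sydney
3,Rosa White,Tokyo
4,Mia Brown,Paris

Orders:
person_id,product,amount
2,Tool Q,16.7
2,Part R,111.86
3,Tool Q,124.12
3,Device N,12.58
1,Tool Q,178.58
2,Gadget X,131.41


Join on: people.id = orders.person_id

Joined rows:
  Eve Taylor (Sydney) bought Tool Q for $16.7
  Eve Taylor (Sydney) bought Part R for $111.86
  Rosa White (Tokyo) bought Tool Q for $124.12
  Rosa White (Tokyo) bought Device N for $12.58
  Carol Thomas (Moscow) bought Tool Q for $178.58
  Eve Taylor (Sydney) bought Gadget X for $131.41

Total per person:
  Eve Taylor: $259.97
  Carol Thomas: $178.58
  Rosa White: $136.70

Top spender: Eve Taylor ($259.97)

Eve Taylor ($259.97)


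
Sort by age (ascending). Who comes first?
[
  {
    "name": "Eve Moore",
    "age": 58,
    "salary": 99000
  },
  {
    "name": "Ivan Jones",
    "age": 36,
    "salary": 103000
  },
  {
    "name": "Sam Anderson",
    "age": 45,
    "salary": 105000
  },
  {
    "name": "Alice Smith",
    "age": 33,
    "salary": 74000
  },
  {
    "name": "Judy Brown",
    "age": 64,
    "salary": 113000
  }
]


Sort by: age (ascending)

Sorted order:
  1. Alice Smith (age = 33)
  2. Ivan Jones (age = 36)
  3. Sam Anderson (age = 45)
  4. Eve Moore (age = 58)
  5. Judy Brown (age = 64)

First: Alice Smith

Alice Smith


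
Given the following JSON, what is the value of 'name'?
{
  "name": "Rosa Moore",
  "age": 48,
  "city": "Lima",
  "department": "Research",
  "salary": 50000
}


Looking up field 'name'
Value: Rosa Moore

Rosa Moore


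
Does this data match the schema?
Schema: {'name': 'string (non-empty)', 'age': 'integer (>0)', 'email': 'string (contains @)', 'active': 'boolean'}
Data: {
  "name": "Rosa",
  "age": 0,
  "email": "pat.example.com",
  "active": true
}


Validating each field against schema:
  name: OK (non-empty string)
  age: FAIL (0 is not > 0)
  email: FAIL ("pat.example.com" does not contain @)
  active: OK (boolean)

Result: INVALID (2 errors: age, email)

INVALID (2 errors: age, email)


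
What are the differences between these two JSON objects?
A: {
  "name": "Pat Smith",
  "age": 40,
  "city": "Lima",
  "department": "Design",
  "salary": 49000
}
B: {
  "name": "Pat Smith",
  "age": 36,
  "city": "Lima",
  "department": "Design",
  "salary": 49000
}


Comparing each field (in key order):
  name: same
  age: DIFFERENT
  city: same
  department: same
  salary: same
Differences:
  age: 40 -> 36

1 field(s) changed

1 change: age


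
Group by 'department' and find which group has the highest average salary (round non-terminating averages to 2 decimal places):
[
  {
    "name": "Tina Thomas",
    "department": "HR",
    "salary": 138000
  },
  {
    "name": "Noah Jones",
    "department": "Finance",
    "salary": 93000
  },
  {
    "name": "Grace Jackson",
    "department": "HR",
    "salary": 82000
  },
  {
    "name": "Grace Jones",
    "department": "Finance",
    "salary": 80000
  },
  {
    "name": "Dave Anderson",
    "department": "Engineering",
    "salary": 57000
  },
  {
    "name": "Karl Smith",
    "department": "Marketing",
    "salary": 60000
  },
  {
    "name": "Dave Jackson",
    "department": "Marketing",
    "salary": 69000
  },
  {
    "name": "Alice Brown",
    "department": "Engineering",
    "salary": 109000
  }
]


Group by: department

Groups:
  Engineering: 2 people, avg salary = 166000/2 = $83000
  Finance: 2 people, avg salary = 173000/2 = $86500
  HR: 2 people, avg salary = 220000/2 = $110000
  Marketing: 2 people, avg salary = 129000/2 = $64500

Highest average salary: HR ($110000)

HR ($110000)


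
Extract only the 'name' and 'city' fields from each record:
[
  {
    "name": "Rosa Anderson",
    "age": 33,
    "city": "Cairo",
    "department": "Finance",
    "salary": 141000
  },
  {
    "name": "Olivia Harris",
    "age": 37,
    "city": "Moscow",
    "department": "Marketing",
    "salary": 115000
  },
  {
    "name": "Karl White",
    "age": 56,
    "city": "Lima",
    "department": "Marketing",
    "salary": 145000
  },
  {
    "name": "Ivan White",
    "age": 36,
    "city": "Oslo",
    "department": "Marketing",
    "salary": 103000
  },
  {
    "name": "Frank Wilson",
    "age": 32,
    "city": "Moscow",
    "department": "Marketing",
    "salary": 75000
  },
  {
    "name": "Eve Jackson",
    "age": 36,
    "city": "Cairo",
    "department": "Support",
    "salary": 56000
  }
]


Original: 6 records with fields: name, age, city, department, salary
Keep: ['name', 'city']
Drop: ['age', 'department', 'salary']
Result: 6 records, 2 fields each

[
  {
    "name": "Rosa Anderson",
    "city": "Cairo"
  },
  {
    "name": "Olivia Harris",
    "city": "Moscow"
  },
  {
    "name": "Karl White",
    "city": "Lima"
  },
  {
    "name": "Ivan White",
    "city": "Oslo"
  },
  {
    "name": "Frank Wilson",
    "city": "Moscow"
  },
  {
    "name": "Eve Jackson",
    "city": "Cairo"
  }
]


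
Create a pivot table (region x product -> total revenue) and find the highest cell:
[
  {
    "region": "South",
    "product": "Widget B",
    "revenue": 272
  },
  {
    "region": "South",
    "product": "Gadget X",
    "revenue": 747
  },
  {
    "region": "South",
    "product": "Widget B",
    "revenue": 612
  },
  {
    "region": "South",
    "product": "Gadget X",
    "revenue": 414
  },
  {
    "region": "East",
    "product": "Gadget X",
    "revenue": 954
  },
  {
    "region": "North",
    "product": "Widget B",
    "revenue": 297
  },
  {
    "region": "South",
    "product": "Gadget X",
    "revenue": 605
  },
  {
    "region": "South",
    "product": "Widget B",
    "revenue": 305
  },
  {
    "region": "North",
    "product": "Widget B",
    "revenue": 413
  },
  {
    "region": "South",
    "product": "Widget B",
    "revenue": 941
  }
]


Pivot: region (rows) x product (columns) -> total revenue

     Gadget X      Widget B    
East           954             0  
North            0           710  
South         1766          2130  

Highest: South / Widget B = $2130

South / Widget B = $2130


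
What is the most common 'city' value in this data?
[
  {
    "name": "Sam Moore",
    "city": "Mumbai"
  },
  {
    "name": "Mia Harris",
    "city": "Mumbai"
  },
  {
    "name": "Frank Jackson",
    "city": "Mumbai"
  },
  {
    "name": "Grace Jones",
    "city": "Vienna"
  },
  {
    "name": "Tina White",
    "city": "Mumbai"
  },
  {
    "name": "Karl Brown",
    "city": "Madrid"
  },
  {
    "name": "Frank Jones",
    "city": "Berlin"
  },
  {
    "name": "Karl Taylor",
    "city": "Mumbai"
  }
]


Counting 'city' values across 8 records:

  Mumbai: 5 #####
  Vienna: 1 #
  Madrid: 1 #
  Berlin: 1 #

Most common: Mumbai (5 times)

Mumbai (5 times)


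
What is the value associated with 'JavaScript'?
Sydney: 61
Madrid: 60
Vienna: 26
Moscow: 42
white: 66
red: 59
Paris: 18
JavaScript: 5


Looking up key 'JavaScript'
Value: 5

5


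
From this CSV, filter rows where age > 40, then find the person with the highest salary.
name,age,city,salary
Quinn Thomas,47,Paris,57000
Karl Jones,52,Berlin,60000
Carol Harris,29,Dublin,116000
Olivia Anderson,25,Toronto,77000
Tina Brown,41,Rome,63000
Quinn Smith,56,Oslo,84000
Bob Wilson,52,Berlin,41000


Filter: age > 40
Sort by: salary (descending)

Filtered records (5):
  Quinn Smith, age 56, salary $84000
  Tina Brown, age 41, salary $63000
  Karl Jones, age 52, salary $60000
  Quinn Thomas, age 47, salary $57000
  Bob Wilson, age 52, salary $41000

Highest salary: Quinn Smith ($84000)

Quinn Smith


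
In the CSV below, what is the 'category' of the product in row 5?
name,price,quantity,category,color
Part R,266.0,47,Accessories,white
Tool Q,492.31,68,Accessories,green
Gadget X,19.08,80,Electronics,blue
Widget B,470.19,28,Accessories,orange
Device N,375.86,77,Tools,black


Query: Row 5 ('Device N'), column 'category'
Value: Tools

Tools


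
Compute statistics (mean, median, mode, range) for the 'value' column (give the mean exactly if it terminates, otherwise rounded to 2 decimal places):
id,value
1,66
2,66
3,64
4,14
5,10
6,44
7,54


Data: [66, 66, 64, 14, 10, 44, 54]
Count: 7
Sum: 318
Mean: 318/7 ≈ 45.43 (rounded to 2 decimal places)
Sorted: [10, 14, 44, 54, 64, 66, 66]
Median: 54.0
Mode: 66 (2 times)
Range: 66 - 10 = 56
Min: 10, Max: 66

mean≈45.43, median=54.0, mode=66, range=56


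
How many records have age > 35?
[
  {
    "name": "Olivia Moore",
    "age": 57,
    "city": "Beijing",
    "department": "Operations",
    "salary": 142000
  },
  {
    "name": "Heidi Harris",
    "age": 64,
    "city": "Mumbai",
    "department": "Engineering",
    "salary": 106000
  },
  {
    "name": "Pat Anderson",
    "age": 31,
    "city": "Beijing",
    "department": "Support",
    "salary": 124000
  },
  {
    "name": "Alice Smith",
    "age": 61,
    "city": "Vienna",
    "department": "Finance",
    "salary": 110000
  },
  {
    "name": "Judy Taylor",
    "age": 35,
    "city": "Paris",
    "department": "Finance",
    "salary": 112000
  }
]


Data: 5 records
Condition: age > 35

Checking each record:
  Olivia Moore: 57 MATCH
  Heidi Harris: 64 MATCH
  Pat Anderson: 31
  Alice Smith: 61 MATCH
  Judy Taylor: 35

Count: 3

3


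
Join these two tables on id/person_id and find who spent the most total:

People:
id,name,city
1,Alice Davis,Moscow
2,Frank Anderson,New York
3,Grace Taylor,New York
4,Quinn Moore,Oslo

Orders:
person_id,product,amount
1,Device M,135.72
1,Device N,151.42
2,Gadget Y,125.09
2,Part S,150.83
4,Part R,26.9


Join on: people.id = orders.person_id

Joined rows:
  Alice Davis (Moscow) bought Device M for $135.72
  Alice Davis (Moscow) bought Device N for $151.42
  Frank Anderson (New York) bought Gadget Y for $125.09
  Frank Anderson (New York) bought Part S for $150.83
  Quinn Moore (Oslo) bought Part R for $26.9

Total per person:
  Alice Davis: $287.14
  Frank Anderson: $275.92
  Quinn Moore: $26.90

Top spender: Alice Davis ($287.14)

Alice Davis ($287.14)


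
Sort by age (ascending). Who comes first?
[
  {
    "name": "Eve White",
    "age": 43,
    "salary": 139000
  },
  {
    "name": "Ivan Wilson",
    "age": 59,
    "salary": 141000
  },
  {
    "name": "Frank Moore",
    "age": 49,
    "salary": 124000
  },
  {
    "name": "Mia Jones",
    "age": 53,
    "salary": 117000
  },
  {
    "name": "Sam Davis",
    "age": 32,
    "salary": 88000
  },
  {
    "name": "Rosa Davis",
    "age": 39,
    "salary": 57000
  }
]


Sort by: age (ascending)

Sorted order:
  1. Sam Davis (age = 32)
  2. Rosa Davis (age = 39)
  3. Eve White (age = 43)
  4. Frank Moore (age = 49)
  5. Mia Jones (age = 53)
  6. Ivan Wilson (age = 59)

First: Sam Davis

Sam Davis


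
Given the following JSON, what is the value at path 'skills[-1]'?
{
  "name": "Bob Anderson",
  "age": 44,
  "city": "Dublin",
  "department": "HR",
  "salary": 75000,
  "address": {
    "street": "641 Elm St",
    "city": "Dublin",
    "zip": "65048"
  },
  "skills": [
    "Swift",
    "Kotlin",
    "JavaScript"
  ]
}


Query: skills[-1]
Path: skills -> last element
Value: JavaScript

JavaScript


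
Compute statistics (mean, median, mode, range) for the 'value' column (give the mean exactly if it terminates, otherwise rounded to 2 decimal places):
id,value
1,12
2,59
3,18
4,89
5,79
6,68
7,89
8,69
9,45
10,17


Data: [12, 59, 18, 89, 79, 68, 89, 69, 45, 17]
Count: 10
Sum: 545
Mean: 545/10 = 54.5
Sorted: [12, 17, 18, 45, 59, 68, 69, 79, 89, 89]
Median: 63.5
Mode: 89 (2 times)
Range: 89 - 12 = 77
Min: 12, Max: 89

mean=54.5, median=63.5, mode=89, range=77


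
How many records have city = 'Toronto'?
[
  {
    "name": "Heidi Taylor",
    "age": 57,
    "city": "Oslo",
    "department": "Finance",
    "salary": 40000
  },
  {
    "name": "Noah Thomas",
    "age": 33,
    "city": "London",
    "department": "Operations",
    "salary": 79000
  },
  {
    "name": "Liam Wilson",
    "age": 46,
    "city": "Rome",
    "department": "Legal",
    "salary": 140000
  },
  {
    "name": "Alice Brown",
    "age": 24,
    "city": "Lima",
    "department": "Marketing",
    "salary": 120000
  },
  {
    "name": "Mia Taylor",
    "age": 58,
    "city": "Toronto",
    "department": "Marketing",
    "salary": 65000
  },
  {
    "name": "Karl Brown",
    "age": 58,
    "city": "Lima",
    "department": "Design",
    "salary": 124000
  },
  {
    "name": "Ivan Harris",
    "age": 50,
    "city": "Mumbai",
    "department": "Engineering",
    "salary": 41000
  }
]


Data: 7 records
Condition: city = 'Toronto'

Checking each record:
  Heidi Taylor: Oslo
  Noah Thomas: London
  Liam Wilson: Rome
  Alice Brown: Lima
  Mia Taylor: Toronto MATCH
  Karl Brown: Lima
  Ivan Harris: Mumbai

Count: 1

1


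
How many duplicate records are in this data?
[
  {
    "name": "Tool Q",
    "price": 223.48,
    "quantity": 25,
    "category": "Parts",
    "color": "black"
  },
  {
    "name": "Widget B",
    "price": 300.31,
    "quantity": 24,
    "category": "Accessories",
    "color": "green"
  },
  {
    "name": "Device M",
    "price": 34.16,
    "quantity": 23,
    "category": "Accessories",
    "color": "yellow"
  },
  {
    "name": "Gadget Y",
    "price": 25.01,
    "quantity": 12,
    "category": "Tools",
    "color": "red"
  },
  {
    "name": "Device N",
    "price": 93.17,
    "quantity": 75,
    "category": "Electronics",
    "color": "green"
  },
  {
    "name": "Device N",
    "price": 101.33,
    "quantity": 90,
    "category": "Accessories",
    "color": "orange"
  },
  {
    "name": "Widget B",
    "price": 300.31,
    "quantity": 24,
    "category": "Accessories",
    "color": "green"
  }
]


Checking 7 records for duplicates:

  Row 1: Tool Q ($223.48, qty 25)
  Row 2: Widget B ($300.31, qty 24)
  Row 3: Device M ($34.16, qty 23)
  Row 4: Gadget Y ($25.01, qty 12)
  Row 5: Device N ($93.17, qty 75)
  Row 6: Device N ($101.33, qty 90)
  Row 7: Widget B ($300.31, qty 24) <-- DUPLICATE

Duplicates found: 1
Unique records: 6

1 duplicates, 6 unique


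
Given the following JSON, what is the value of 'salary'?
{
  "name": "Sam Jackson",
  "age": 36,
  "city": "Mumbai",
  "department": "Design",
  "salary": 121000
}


Looking up field 'salary'
Value: 121000

121000


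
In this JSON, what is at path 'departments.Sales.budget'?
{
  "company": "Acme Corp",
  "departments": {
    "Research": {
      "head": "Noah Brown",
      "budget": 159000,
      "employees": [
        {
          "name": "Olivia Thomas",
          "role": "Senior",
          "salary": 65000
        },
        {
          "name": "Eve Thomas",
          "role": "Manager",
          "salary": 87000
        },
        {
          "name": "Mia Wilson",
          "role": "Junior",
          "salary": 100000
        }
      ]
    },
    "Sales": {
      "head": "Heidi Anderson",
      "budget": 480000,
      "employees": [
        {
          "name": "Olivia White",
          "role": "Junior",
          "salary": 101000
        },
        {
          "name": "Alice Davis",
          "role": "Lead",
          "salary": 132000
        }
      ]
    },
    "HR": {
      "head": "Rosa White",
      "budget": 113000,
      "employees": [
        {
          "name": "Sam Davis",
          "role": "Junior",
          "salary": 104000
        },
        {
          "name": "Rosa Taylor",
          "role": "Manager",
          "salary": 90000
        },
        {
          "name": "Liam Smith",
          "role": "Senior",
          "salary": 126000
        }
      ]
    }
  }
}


Path: departments.Sales.budget

Navigate:
  -> departments
  -> Sales
  -> budget = 480000

480000


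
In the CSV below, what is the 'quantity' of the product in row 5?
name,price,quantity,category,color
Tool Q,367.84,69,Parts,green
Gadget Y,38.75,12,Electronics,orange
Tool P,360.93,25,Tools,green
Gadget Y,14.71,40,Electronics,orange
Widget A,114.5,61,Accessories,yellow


Query: Row 5 ('Widget A'), column 'quantity'
Value: 61

61


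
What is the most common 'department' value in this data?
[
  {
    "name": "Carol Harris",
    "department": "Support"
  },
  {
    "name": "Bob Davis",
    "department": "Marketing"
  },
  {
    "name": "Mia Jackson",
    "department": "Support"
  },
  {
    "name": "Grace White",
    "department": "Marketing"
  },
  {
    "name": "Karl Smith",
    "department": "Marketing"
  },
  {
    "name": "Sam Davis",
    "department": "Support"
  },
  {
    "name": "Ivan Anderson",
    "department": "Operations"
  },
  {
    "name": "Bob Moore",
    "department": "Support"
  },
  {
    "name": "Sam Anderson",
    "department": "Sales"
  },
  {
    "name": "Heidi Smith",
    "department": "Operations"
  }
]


Counting 'department' values across 10 records:

  Support: 4 ####
  Marketing: 3 ###
  Operations: 2 ##
  Sales: 1 #

Most common: Support (4 times)

Support (4 times)


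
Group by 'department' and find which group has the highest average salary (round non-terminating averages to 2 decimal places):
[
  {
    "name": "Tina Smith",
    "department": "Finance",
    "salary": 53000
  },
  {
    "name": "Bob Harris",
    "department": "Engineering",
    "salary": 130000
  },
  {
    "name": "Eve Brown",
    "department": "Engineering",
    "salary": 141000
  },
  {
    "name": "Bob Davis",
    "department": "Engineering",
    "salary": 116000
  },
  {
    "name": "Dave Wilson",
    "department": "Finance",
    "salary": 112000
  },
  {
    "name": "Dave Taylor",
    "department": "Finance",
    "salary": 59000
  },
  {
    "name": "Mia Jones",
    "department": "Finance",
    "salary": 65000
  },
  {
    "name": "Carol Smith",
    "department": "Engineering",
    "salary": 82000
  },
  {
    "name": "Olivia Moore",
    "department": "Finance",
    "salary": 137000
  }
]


Group by: department

Groups:
  Engineering: 4 people, avg salary = 469000/4 = $117250
  Finance: 5 people, avg salary = 426000/5 = $85200

Highest average salary: Engineering ($117250)

Engineering ($117250)


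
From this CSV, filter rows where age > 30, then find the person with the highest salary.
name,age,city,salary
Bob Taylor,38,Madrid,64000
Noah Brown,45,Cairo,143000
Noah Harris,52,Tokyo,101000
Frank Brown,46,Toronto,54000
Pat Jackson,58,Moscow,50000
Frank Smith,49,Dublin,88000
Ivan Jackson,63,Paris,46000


Filter: age > 30
Sort by: salary (descending)

Filtered records (7):
  Noah Brown, age 45, salary $143000
  Noah Harris, age 52, salary $101000
  Frank Smith, age 49, salary $88000
  Bob Taylor, age 38, salary $64000
  Frank Brown, age 46, salary $54000
  Pat Jackson, age 58, salary $50000
  Ivan Jackson, age 63, salary $46000

Highest salary: Noah Brown ($143000)

Noah Brown


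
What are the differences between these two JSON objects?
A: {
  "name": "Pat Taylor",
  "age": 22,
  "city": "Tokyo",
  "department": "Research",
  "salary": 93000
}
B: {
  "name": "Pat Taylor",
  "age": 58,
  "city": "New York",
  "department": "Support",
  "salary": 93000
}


Comparing each field (in key order):
  name: same
  age: DIFFERENT
  city: DIFFERENT
  department: DIFFERENT
  salary: same
Differences:
  age: 22 -> 58
  city: Tokyo -> New York
  department: Research -> Support

3 field(s) changed

3 changes: age, city, department


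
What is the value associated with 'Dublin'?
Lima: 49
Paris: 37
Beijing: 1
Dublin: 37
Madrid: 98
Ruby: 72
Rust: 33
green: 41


Looking up key 'Dublin'
Value: 37

37


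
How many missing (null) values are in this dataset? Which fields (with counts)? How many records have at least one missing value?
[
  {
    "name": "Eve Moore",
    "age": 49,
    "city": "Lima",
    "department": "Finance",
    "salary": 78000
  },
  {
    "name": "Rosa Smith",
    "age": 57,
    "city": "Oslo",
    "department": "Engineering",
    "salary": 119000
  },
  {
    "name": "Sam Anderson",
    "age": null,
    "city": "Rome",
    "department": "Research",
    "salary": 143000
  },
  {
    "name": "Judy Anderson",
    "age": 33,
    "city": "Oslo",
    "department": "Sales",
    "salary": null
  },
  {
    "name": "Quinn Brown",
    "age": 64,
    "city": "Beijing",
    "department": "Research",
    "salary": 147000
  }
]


Checking for missing (null) values in 5 records:

  Eve Moore: complete
  Rosa Smith: complete
  Sam Anderson: age
  Judy Anderson: salary
  Quinn Brown: complete

Per field:
  name: 0 missing
  age: 1 missing
  city: 0 missing
  department: 0 missing
  salary: 1 missing

Total missing values: 2
Records with any missing: 2

2 missing values (age: 1, salary: 1); 2 incomplete records


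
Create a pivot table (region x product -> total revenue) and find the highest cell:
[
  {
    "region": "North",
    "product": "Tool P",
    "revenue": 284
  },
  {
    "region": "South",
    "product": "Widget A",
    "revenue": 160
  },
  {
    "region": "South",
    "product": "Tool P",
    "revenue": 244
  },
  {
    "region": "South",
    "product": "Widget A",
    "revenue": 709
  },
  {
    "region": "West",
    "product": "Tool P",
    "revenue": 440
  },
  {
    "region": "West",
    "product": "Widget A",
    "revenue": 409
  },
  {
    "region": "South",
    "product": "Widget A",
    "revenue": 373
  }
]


Pivot: region (rows) x product (columns) -> total revenue

     Tool P        Widget A    
North          284             0  
South          244          1242  
West           440           409  

Highest: South / Widget A = $1242

South / Widget A = $1242


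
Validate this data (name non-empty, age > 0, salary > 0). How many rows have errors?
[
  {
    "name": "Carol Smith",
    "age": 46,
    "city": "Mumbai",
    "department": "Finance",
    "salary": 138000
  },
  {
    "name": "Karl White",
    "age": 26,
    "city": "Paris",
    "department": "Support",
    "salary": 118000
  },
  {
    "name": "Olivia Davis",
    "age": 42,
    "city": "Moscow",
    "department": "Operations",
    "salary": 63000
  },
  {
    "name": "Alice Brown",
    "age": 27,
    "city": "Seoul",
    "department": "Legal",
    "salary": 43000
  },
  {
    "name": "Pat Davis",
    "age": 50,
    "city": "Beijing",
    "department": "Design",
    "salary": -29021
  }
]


Validating 5 records:
Rules: name non-empty, age > 0, salary > 0

  Row 1 (Carol Smith): OK
  Row 2 (Karl White): OK
  Row 3 (Olivia Davis): OK
  Row 4 (Alice Brown): OK
  Row 5 (Pat Davis): negative salary: -29021

Total errors: 1

1 errors


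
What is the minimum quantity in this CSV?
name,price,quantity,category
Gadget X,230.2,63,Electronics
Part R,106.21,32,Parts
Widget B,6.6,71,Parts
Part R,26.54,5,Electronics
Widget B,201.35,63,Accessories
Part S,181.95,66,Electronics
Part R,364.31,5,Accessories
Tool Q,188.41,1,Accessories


Computing minimum quantity:
Values: [63, 32, 71, 5, 63, 66, 5, 1]
Min = 1

1


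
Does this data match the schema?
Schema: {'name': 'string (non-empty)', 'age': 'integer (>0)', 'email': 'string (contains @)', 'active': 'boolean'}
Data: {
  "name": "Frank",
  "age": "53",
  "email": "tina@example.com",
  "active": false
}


Validating each field against schema:
  name: OK (non-empty string)
  age: FAIL ("53" is not an integer)
  email: OK (string with @)
  active: OK (boolean)

Result: INVALID (1 error: age)

INVALID (1 error: age)


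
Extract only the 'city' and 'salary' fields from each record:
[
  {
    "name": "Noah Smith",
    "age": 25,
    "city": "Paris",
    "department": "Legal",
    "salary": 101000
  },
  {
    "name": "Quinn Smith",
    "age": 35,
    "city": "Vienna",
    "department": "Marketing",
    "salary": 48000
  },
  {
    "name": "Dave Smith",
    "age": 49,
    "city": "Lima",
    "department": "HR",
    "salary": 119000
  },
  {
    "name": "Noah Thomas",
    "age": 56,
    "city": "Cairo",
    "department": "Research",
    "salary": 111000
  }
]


Original: 4 records with fields: name, age, city, department, salary
Keep: ['city', 'salary']
Drop: ['name', 'age', 'department']
Result: 4 records, 2 fields each

[
  {
    "city": "Paris",
    "salary": 101000
  },
  {
    "city": "Vienna",
    "salary": 48000
  },
  {
    "city": "Lima",
    "salary": 119000
  },
  {
    "city": "Cairo",
    "salary": 111000
  }
]


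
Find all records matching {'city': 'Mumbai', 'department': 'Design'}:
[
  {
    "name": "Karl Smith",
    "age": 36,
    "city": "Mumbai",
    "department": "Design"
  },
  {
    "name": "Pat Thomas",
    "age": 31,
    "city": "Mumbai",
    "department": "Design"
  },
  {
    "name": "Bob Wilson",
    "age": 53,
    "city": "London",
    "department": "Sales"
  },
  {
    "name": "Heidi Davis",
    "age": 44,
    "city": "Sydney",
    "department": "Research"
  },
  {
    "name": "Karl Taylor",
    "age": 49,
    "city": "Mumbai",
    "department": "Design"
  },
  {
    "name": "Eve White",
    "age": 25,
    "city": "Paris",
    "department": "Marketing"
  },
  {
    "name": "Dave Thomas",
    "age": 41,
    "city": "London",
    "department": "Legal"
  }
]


Search criteria: {'city': 'Mumbai', 'department': 'Design'}

Checking 7 records:
  Karl Smith: {city: Mumbai, department: Design} <-- MATCH
  Pat Thomas: {city: Mumbai, department: Design} <-- MATCH
  Bob Wilson: {city: London, department: Sales}
  Heidi Davis: {city: Sydney, department: Research}
  Karl Taylor: {city: Mumbai, department: Design} <-- MATCH
  Eve White: {city: Paris, department: Marketing}
  Dave Thomas: {city: London, department: Legal}

Matches: ["Karl Smith", "Pat Thomas", "Karl Taylor"]

["Karl Smith", "Pat Thomas", "Karl Taylor"]


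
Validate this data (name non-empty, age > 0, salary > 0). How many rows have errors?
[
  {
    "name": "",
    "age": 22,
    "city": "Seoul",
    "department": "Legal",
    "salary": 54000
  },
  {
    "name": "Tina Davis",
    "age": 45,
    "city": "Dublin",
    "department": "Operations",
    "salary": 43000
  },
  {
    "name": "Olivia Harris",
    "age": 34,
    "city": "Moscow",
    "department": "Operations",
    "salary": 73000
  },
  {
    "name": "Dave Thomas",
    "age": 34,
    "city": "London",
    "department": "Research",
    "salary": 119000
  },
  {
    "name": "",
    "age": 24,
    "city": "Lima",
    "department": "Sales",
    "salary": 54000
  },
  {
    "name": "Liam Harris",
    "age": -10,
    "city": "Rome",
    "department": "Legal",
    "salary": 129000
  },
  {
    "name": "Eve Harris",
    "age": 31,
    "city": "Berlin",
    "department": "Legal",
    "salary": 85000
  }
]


Validating 7 records:
Rules: name non-empty, age > 0, salary > 0

  Row 1 (???): empty name
  Row 2 (Tina Davis): OK
  Row 3 (Olivia Harris): OK
  Row 4 (Dave Thomas): OK
  Row 5 (???): empty name
  Row 6 (Liam Harris): negative age: -10
  Row 7 (Eve Harris): OK

Total errors: 3

3 errors


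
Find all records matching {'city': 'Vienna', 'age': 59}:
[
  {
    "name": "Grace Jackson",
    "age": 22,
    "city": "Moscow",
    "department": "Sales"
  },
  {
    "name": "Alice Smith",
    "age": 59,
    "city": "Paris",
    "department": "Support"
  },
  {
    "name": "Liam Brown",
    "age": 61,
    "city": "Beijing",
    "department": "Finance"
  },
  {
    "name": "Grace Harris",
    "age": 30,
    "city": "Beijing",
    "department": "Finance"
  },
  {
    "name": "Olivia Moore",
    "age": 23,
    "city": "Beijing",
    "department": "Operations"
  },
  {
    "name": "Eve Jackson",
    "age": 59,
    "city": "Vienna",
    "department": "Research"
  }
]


Search criteria: {'city': 'Vienna', 'age': 59}

Checking 6 records:
  Grace Jackson: {city: Moscow, age: 22}
  Alice Smith: {city: Paris, age: 59}
  Liam Brown: {city: Beijing, age: 61}
  Grace Harris: {city: Beijing, age: 30}
  Olivia Moore: {city: Beijing, age: 23}
  Eve Jackson: {city: Vienna, age: 59} <-- MATCH

Matches: ["Eve Jackson"]

["Eve Jackson"]


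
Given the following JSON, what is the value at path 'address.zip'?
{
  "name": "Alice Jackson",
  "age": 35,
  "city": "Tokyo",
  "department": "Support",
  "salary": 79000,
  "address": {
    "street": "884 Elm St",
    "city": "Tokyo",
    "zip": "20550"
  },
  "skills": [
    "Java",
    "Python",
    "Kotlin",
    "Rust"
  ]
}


Query: address.zip
Path: address -> zip
Value: 20550

20550


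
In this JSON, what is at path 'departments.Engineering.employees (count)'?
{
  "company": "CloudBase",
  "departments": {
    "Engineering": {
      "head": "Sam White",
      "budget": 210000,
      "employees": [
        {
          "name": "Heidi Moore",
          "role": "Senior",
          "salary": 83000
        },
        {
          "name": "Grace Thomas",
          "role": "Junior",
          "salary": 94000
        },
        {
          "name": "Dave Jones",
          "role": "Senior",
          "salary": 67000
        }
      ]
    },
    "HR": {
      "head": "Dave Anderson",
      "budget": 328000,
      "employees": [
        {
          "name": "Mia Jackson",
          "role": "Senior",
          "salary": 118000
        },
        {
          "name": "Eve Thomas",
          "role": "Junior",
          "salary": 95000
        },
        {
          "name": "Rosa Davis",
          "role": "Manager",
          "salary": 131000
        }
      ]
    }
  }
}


Path: departments.Engineering.employees (count)

Navigate:
  -> departments
  -> Engineering
  -> employees (array, length 3)

3


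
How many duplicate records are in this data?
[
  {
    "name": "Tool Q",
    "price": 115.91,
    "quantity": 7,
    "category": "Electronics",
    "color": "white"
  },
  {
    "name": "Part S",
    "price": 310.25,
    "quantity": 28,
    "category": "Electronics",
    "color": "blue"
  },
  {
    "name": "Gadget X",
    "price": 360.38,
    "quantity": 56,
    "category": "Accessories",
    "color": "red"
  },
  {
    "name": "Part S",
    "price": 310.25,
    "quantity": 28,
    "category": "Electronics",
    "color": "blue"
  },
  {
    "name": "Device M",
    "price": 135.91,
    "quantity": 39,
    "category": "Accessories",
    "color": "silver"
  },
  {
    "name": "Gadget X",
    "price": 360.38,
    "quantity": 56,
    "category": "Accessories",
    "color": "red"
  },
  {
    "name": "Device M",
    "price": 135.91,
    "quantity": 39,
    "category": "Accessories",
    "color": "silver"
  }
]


Checking 7 records for duplicates:

  Row 1: Tool Q ($115.91, qty 7)
  Row 2: Part S ($310.25, qty 28)
  Row 3: Gadget X ($360.38, qty 56)
  Row 4: Part S ($310.25, qty 28) <-- DUPLICATE
  Row 5: Device M ($135.91, qty 39)
  Row 6: Gadget X ($360.38, qty 56) <-- DUPLICATE
  Row 7: Device M ($135.91, qty 39) <-- DUPLICATE

Duplicates found: 3
Unique records: 4

3 duplicates, 4 unique
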